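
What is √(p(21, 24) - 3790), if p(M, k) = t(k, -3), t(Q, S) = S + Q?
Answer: I*√3769 ≈ 61.392*I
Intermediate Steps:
t(Q, S) = Q + S
p(M, k) = -3 + k (p(M, k) = k - 3 = -3 + k)
√(p(21, 24) - 3790) = √((-3 + 24) - 3790) = √(21 - 3790) = √(-3769) = I*√3769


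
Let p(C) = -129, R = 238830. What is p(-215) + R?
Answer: 238701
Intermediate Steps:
p(-215) + R = -129 + 238830 = 238701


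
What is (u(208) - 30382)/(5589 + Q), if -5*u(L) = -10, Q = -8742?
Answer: 30380/3153 ≈ 9.6353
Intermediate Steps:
u(L) = 2 (u(L) = -⅕*(-10) = 2)
(u(208) - 30382)/(5589 + Q) = (2 - 30382)/(5589 - 8742) = -30380/(-3153) = -30380*(-1/3153) = 30380/3153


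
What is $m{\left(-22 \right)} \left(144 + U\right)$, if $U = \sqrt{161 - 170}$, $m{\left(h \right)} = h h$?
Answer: $69696 + 1452 i \approx 69696.0 + 1452.0 i$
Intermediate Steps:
$m{\left(h \right)} = h^{2}$
$U = 3 i$ ($U = \sqrt{-9} = 3 i \approx 3.0 i$)
$m{\left(-22 \right)} \left(144 + U\right) = \left(-22\right)^{2} \left(144 + 3 i\right) = 484 \left(144 + 3 i\right) = 69696 + 1452 i$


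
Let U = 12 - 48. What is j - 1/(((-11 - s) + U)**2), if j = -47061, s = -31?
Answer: -12047617/256 ≈ -47061.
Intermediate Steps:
U = -36
j - 1/(((-11 - s) + U)**2) = -47061 - 1/(((-11 - 1*(-31)) - 36)**2) = -47061 - 1/(((-11 + 31) - 36)**2) = -47061 - 1/((20 - 36)**2) = -47061 - 1/((-16)**2) = -47061 - 1/256 = -12047617/256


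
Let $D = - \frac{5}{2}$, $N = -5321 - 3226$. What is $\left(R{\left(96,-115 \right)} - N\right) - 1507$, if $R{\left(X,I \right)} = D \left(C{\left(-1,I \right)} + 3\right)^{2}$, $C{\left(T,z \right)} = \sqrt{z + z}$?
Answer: $\frac{15185}{2} - 15 i \sqrt{230} \approx 7592.5 - 227.49 i$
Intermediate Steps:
$N = -8547$
$C{\left(T,z \right)} = \sqrt{2} \sqrt{z}$ ($C{\left(T,z \right)} = \sqrt{2 z} = \sqrt{2} \sqrt{z}$)
$D = - \frac{5}{2}$ ($D = \left(-5\right) \frac{1}{2} = - \frac{5}{2} \approx -2.5$)
$R{\left(X,I \right)} = - \frac{5 \left(3 + \sqrt{2} \sqrt{I}\right)^{2}}{2}$ ($R{\left(X,I \right)} = - \frac{5 \left(\sqrt{2} \sqrt{I} + 3\right)^{2}}{2} = - \frac{5 \left(3 + \sqrt{2} \sqrt{I}\right)^{2}}{2}$)
$\left(R{\left(96,-115 \right)} - N\right) - 1507 = \left(- \frac{5 \left(3 + \sqrt{2} \sqrt{-115}\right)^{2}}{2} - -8547\right) - 1507 = \left(- \frac{5 \left(3 + \sqrt{2} i \sqrt{115}\right)^{2}}{2} + 8547\right) - 1507 = \left(- \frac{5 \left(3 + i \sqrt{230}\right)^{2}}{2} + 8547\right) - 1507 = \left(8547 - \frac{5 \left(3 + i \sqrt{230}\right)^{2}}{2}\right) - 1507 = 7040 - \frac{5 \left(3 + i \sqrt{230}\right)^{2}}{2}$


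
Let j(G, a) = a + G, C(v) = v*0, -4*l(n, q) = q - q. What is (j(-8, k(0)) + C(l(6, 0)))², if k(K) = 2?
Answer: 36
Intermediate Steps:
l(n, q) = 0 (l(n, q) = -(q - q)/4 = -¼*0 = 0)
C(v) = 0
j(G, a) = G + a
(j(-8, k(0)) + C(l(6, 0)))² = ((-8 + 2) + 0)² = (-6 + 0)² = (-6)² = 36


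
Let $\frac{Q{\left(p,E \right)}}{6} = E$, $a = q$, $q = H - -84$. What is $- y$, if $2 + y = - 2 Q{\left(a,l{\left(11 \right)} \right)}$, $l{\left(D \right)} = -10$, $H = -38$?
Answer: $-118$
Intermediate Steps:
$q = 46$ ($q = -38 - -84 = -38 + 84 = 46$)
$a = 46$
$Q{\left(p,E \right)} = 6 E$
$y = 118$ ($y = -2 - 2 \cdot 6 \left(-10\right) = -2 - -120 = -2 + 120 = 118$)
$- y = \left(-1\right) 118 = -118$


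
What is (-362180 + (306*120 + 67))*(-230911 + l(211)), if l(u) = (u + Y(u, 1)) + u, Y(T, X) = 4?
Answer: 74998205605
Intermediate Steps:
l(u) = 4 + 2*u (l(u) = (u + 4) + u = (4 + u) + u = 4 + 2*u)
(-362180 + (306*120 + 67))*(-230911 + l(211)) = (-362180 + (306*120 + 67))*(-230911 + (4 + 2*211)) = (-362180 + (36720 + 67))*(-230911 + (4 + 422)) = (-362180 + 36787)*(-230911 + 426) = -325393*(-230485) = 74998205605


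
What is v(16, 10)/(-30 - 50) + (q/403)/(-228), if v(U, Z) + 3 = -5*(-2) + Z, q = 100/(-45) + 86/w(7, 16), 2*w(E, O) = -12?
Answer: -3511583/16539120 ≈ -0.21232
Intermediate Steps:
w(E, O) = -6 (w(E, O) = (½)*(-12) = -6)
q = -149/9 (q = 100/(-45) + 86/(-6) = 100*(-1/45) + 86*(-⅙) = -20/9 - 43/3 = -149/9 ≈ -16.556)
v(U, Z) = 7 + Z (v(U, Z) = -3 + (-5*(-2) + Z) = -3 + (10 + Z) = 7 + Z)
v(16, 10)/(-30 - 50) + (q/403)/(-228) = (7 + 10)/(-30 - 50) - 149/9/403/(-228) = 17/(-80) - 149/9*1/403*(-1/228) = 17*(-1/80) - 149/3627*(-1/228) = -17/80 + 149/826956 = -3511583/16539120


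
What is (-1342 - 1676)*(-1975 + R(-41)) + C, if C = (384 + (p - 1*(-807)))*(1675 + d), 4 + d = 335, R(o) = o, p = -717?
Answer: 7035132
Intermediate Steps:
d = 331 (d = -4 + 335 = 331)
C = 950844 (C = (384 + (-717 - 1*(-807)))*(1675 + 331) = (384 + (-717 + 807))*2006 = (384 + 90)*2006 = 474*2006 = 950844)
(-1342 - 1676)*(-1975 + R(-41)) + C = (-1342 - 1676)*(-1975 - 41) + 950844 = -3018*(-2016) + 950844 = 6084288 + 950844 = 7035132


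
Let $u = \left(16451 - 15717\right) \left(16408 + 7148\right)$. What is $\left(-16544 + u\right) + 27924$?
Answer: $17301484$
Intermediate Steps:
$u = 17290104$ ($u = 734 \cdot 23556 = 17290104$)
$\left(-16544 + u\right) + 27924 = \left(-16544 + 17290104\right) + 27924 = 17273560 + 27924 = 17301484$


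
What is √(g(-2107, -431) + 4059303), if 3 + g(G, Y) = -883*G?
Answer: √5919781 ≈ 2433.1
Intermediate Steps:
g(G, Y) = -3 - 883*G
√(g(-2107, -431) + 4059303) = √((-3 - 883*(-2107)) + 4059303) = √((-3 + 1860481) + 4059303) = √(1860478 + 4059303) = √5919781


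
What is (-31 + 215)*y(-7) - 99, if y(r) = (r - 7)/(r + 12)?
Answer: -3071/5 ≈ -614.20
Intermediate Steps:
y(r) = (-7 + r)/(12 + r)
(-31 + 215)*y(-7) - 99 = (-31 + 215)*((-7 - 7)/(12 - 7)) - 99 = 184*(-14/5) - 99 = -2576/5 - 99 = -3071/5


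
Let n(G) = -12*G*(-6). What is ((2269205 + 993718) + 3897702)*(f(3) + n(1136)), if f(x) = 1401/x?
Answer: 589025851875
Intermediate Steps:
n(G) = 72*G
((2269205 + 993718) + 3897702)*(f(3) + n(1136)) = ((2269205 + 993718) + 3897702)*(1401/3 + 72*1136) = (3262923 + 3897702)*(1401*(⅓) + 81792) = 7160625*(467 + 81792) = 7160625*82259 = 589025851875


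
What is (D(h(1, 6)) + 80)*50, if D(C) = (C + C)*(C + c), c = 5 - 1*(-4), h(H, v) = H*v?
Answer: 13000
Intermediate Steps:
c = 9 (c = 5 + 4 = 9)
D(C) = 2*C*(9 + C) (D(C) = (C + C)*(C + 9) = (2*C)*(9 + C) = 2*C*(9 + C))
(D(h(1, 6)) + 80)*50 = (2*(1*6)*(9 + 1*6) + 80)*50 = (2*6*(9 + 6) + 80)*50 = (2*6*15 + 80)*50 = (180 + 80)*50 = 260*50 = 13000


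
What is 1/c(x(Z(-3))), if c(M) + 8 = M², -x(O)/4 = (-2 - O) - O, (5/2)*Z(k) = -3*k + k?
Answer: 25/18296 ≈ 0.0013664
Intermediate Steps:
Z(k) = -4*k/5 (Z(k) = 2*(-3*k + k)/5 = 2*(-2*k)/5 = -4*k/5)
x(O) = 8 + 8*O (x(O) = -4*((-2 - O) - O) = -4*(-2 - 2*O) = 8 + 8*O)
c(M) = -8 + M²
1/c(x(Z(-3))) = 1/(-8 + (8 + 8*(-⅘*(-3)))²) = 1/(-8 + (8 + 8*(12/5))²) = 1/(-8 + (8 + 96/5)²) = 1/(-8 + (136/5)²) = 1/(-8 + 18496/25) = 1/(18296/25) = 25/18296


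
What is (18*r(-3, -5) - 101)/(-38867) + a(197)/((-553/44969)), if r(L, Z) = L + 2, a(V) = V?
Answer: -344318528424/21493451 ≈ -16020.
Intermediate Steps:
r(L, Z) = 2 + L
(18*r(-3, -5) - 101)/(-38867) + a(197)/((-553/44969)) = (18*(2 - 3) - 101)/(-38867) + 197/((-553/44969)) = (18*(-1) - 101)*(-1/38867) + 197/((-553*1/44969)) = (-18 - 101)*(-1/38867) + 197/(-553/44969) = -119*(-1/38867) + 197*(-44969/553) = 119/38867 - 8858893/553 = -344318528424/21493451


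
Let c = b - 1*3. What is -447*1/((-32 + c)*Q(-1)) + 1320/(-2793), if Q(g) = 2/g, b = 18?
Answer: -431117/31654 ≈ -13.620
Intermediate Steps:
c = 15 (c = 18 - 1*3 = 18 - 3 = 15)
-447*1/((-32 + c)*Q(-1)) + 1320/(-2793) = -447*(-1/(2*(-32 + 15))) + 1320/(-2793) = -447/((2*(-1))*(-17)) + 1320*(-1/2793) = -447/((-2*(-17))) - 440/931 = -447/34 - 440/931 = -431117/31654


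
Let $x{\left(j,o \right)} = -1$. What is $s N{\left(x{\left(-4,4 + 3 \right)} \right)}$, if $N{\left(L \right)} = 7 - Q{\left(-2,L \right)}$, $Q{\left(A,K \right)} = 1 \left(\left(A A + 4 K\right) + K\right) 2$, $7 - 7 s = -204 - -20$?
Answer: $\frac{1719}{7} \approx 245.57$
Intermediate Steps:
$s = \frac{191}{7}$ ($s = 1 - \frac{-204 - -20}{7} = 1 - \frac{-204 + 20}{7} = 1 - - \frac{184}{7} = 1 + \frac{184}{7} = \frac{191}{7} \approx 27.286$)
$Q{\left(A,K \right)} = 2 A^{2} + 10 K$ ($Q{\left(A,K \right)} = 1 \left(\left(A^{2} + 4 K\right) + K\right) 2 = 1 \left(A^{2} + 5 K\right) 2 = \left(A^{2} + 5 K\right) 2 = 2 A^{2} + 10 K$)
$N{\left(L \right)} = -1 - 10 L$ ($N{\left(L \right)} = 7 - \left(2 \left(-2\right)^{2} + 10 L\right) = 7 - \left(2 \cdot 4 + 10 L\right) = 7 - \left(8 + 10 L\right) = -1 - 10 L$)
$s N{\left(x{\left(-4,4 + 3 \right)} \right)} = \frac{191 \left(-1 - -10\right)}{7} = \frac{191 \left(-1 + 10\right)}{7} = \frac{191}{7} \cdot 9 = \frac{1719}{7}$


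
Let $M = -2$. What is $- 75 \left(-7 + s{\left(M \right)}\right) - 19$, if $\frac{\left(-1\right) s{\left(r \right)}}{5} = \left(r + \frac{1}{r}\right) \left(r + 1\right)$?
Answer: $\frac{2887}{2} \approx 1443.5$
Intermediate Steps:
$s{\left(r \right)} = - 5 \left(1 + r\right) \left(r + \frac{1}{r}\right)$ ($s{\left(r \right)} = - 5 \left(r + \frac{1}{r}\right) \left(r + 1\right) = - 5 \left(r + \frac{1}{r}\right) \left(1 + r\right) = - 5 \left(1 + r\right) \left(r + \frac{1}{r}\right)$)
$- 75 \left(-7 + s{\left(M \right)}\right) - 19 = - 75 \left(-7 + \frac{5 \left(-1 - - 2 \left(1 - 2 + \left(-2\right)^{2}\right)\right)}{-2}\right) - 19 = - 75 \left(-7 + 5 \left(- \frac{1}{2}\right) \left(-1 - - 2 \left(1 - 2 + 4\right)\right)\right) - 19 = - 75 \left(-7 + 5 \left(- \frac{1}{2}\right) \left(-1 - \left(-2\right) 3\right)\right) - 19 = - 75 \left(-7 + 5 \left(- \frac{1}{2}\right) \left(-1 + 6\right)\right) - 19 = - 75 \left(-7 + 5 \left(- \frac{1}{2}\right) 5\right) - 19 = - 75 \left(-7 - \frac{25}{2}\right) - 19 = \left(-75\right) \left(- \frac{39}{2}\right) - 19 = \frac{2925}{2} - 19 = \frac{2887}{2}$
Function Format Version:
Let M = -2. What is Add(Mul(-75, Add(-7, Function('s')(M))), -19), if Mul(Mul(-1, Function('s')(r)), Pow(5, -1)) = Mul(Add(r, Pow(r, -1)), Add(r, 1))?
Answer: Rational(2887, 2) ≈ 1443.5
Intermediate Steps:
Function('s')(r) = Mul(-5, Add(1, r), Add(r, Pow(r, -1))) (Function('s')(r) = Mul(-5, Mul(Add(r, Pow(r, -1)), Add(r, 1))) = Mul(-5, Mul(Add(r, Pow(r, -1)), Add(1, r))) = Mul(-5, Mul(Add(1, r), Add(r, Pow(r, -1)))) = Mul(-5, Add(1, r), Add(r, Pow(r, -1))))
Add(Mul(-75, Add(-7, Function('s')(M))), -19) = Add(Mul(-75, Add(-7, Mul(5, Pow(-2, -1), Add(-1, Mul(-1, -2, Add(1, -2, Pow(-2, 2))))))), -19) = Add(Mul(-75, Add(-7, Mul(5, Rational(-1, 2), Add(-1, Mul(-1, -2, Add(1, -2, 4)))))), -19) = Add(Mul(-75, Add(-7, Mul(5, Rational(-1, 2), Add(-1, Mul(-1, -2, 3))))), -19) = Add(Mul(-75, Add(-7, Mul(5, Rational(-1, 2), Add(-1, 6)))), -19) = Add(Mul(-75, Add(-7, Mul(5, Rational(-1, 2), 5))), -19) = Add(Mul(-75, Add(-7, Rational(-25, 2))), -19) = Add(Mul(-75, Rational(-39, 2)), -19) = Add(Rational(2925, 2), -19) = Rational(2887, 2)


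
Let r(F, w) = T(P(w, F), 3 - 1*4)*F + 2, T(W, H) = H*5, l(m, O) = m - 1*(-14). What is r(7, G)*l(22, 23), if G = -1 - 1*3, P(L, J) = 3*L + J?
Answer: -1188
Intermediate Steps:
l(m, O) = 14 + m (l(m, O) = m + 14 = 14 + m)
P(L, J) = J + 3*L
T(W, H) = 5*H
G = -4 (G = -1 - 3 = -4)
r(F, w) = 2 - 5*F (r(F, w) = (5*(3 - 1*4))*F + 2 = (5*(3 - 4))*F + 2 = (5*(-1))*F + 2 = -5*F + 2 = 2 - 5*F)
r(7, G)*l(22, 23) = (2 - 5*7)*(14 + 22) = (2 - 35)*36 = -33*36 = -1188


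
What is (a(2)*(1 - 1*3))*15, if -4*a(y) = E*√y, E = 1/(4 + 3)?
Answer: 15*√2/14 ≈ 1.5152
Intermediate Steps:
E = ⅐ (E = 1/7 = ⅐ ≈ 0.14286)
a(y) = -√y/28
(a(2)*(1 - 1*3))*15 = ((-√2/28)*(1 - 1*3))*15 = ((-√2/28)*(1 - 3))*15 = (-√2/28*(-2))*15 = (√2/14)*15 = 15*√2/14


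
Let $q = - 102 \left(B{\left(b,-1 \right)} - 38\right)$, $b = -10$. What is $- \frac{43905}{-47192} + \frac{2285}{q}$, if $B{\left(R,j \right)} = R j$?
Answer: $\frac{428725}{247758} \approx 1.7304$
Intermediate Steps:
$q = 2856$ ($q = - 102 \left(\left(-10\right) \left(-1\right) - 38\right) = - 102 \left(10 - 38\right) = \left(-102\right) \left(-28\right) = 2856$)
$- \frac{43905}{-47192} + \frac{2285}{q} = - \frac{43905}{-47192} + \frac{2285}{2856} = \left(-43905\right) \left(- \frac{1}{47192}\right) + 2285 \cdot \frac{1}{2856} = \frac{43905}{47192} + \frac{2285}{2856} = \frac{428725}{247758}$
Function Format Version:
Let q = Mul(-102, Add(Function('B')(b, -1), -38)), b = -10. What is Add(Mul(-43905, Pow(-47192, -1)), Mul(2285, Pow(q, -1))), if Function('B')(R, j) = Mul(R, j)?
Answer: Rational(428725, 247758) ≈ 1.7304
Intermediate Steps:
q = 2856 (q = Mul(-102, Add(Mul(-10, -1), -38)) = Mul(-102, Add(10, -38)) = Mul(-102, -28) = 2856)
Add(Mul(-43905, Pow(-47192, -1)), Mul(2285, Pow(q, -1))) = Add(Mul(-43905, Pow(-47192, -1)), Mul(2285, Pow(2856, -1))) = Add(Mul(-43905, Rational(-1, 47192)), Mul(2285, Rational(1, 2856))) = Add(Rational(43905, 47192), Rational(2285, 2856)) = Rational(428725, 247758)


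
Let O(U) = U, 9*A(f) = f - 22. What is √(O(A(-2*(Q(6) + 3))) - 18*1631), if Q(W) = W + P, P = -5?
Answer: 38*I*√183/3 ≈ 171.35*I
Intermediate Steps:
Q(W) = -5 + W (Q(W) = W - 5 = -5 + W)
A(f) = -22/9 + f/9 (A(f) = (f - 22)/9 = (-22 + f)/9 = -22/9 + f/9)
√(O(A(-2*(Q(6) + 3))) - 18*1631) = √((-22/9 + (-2*((-5 + 6) + 3))/9) - 18*1631) = √((-22/9 + (-2*(1 + 3))/9) - 29358) = √((-22/9 + (-2*4)/9) - 29358) = √((-22/9 + (⅑)*(-8)) - 29358) = √((-22/9 - 8/9) - 29358) = √(-10/3 - 29358) = √(-88084/3) = 38*I*√183/3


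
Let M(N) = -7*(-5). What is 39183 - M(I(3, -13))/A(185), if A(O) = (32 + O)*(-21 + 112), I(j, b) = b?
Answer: 110535238/2821 ≈ 39183.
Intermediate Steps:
M(N) = 35
A(O) = 2912 + 91*O (A(O) = (32 + O)*91 = 2912 + 91*O)
39183 - M(I(3, -13))/A(185) = 39183 - 35/(2912 + 91*185) = 39183 - 35/(2912 + 16835) = 39183 - 35/19747 = 39183 - 1*5/2821 = 39183 - 5/2821 = 110535238/2821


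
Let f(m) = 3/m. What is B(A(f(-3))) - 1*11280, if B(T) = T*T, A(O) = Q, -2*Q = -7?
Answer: -45071/4 ≈ -11268.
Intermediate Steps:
Q = 7/2 (Q = -½*(-7) = 7/2 ≈ 3.5000)
A(O) = 7/2
B(T) = T²
B(A(f(-3))) - 1*11280 = (7/2)² - 1*11280 = 49/4 - 11280 = -45071/4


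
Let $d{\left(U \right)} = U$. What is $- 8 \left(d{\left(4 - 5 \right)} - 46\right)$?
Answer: $376$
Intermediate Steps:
$- 8 \left(d{\left(4 - 5 \right)} - 46\right) = - 8 \left(\left(4 - 5\right) - 46\right) = - 8 \left(-1 - 46\right) = \left(-8\right) \left(-47\right) = 376$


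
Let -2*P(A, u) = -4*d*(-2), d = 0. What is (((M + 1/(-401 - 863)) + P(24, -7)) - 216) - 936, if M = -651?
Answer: -2278993/1264 ≈ -1803.0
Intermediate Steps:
P(A, u) = 0 (P(A, u) = -(-4*0)*(-2)/2 = -0*(-2) = -½*0 = 0)
(((M + 1/(-401 - 863)) + P(24, -7)) - 216) - 936 = (((-651 + 1/(-401 - 863)) + 0) - 216) - 936 = (((-651 + 1/(-1264)) + 0) - 216) - 936 = (((-651 - 1/1264) + 0) - 216) - 936 = ((-822865/1264 + 0) - 216) - 936 = (-822865/1264 - 216) - 936 = -1095889/1264 - 936 = -2278993/1264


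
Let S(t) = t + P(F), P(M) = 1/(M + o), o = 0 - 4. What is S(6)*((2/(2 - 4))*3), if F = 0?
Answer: -69/4 ≈ -17.250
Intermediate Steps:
o = -4
P(M) = 1/(-4 + M) (P(M) = 1/(M - 4) = 1/(-4 + M))
S(t) = -¼ + t (S(t) = t + 1/(-4 + 0) = t + 1/(-4) = t - ¼ = -¼ + t)
S(6)*((2/(2 - 4))*3) = (-¼ + 6)*((2/(2 - 4))*3) = 23*((2/(-2))*3)/4 = 23*(-½*2*3)/4 = 23*(-1*3)/4 = (23/4)*(-3) = -69/4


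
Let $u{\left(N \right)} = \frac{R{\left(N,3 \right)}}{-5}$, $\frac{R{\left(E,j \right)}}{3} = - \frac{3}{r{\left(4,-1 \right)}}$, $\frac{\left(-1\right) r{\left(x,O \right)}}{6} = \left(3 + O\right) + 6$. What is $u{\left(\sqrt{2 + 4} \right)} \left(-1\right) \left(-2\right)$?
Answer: $- \frac{3}{40} \approx -0.075$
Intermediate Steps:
$r{\left(x,O \right)} = -54 - 6 O$ ($r{\left(x,O \right)} = - 6 \left(\left(3 + O\right) + 6\right) = - 6 \left(9 + O\right) = -54 - 6 O$)
$R{\left(E,j \right)} = \frac{3}{16}$ ($R{\left(E,j \right)} = 3 \left(- \frac{3}{-54 - -6}\right) = 3 \left(- \frac{3}{-54 + 6}\right) = 3 \left(- \frac{3}{-48}\right) = 3 \left(\left(-3\right) \left(- \frac{1}{48}\right)\right) = 3 \cdot \frac{1}{16} = \frac{3}{16}$)
$u{\left(N \right)} = - \frac{3}{80}$ ($u{\left(N \right)} = \frac{3}{16 \left(-5\right)} = \frac{3}{16} \left(- \frac{1}{5}\right) = - \frac{3}{80}$)
$u{\left(\sqrt{2 + 4} \right)} \left(-1\right) \left(-2\right) = \left(- \frac{3}{80}\right) \left(-1\right) \left(-2\right) = \frac{3}{80} \left(-2\right) = - \frac{3}{40}$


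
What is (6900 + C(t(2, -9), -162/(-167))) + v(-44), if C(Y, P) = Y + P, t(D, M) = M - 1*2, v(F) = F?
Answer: 1143277/167 ≈ 6846.0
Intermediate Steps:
t(D, M) = -2 + M (t(D, M) = M - 2 = -2 + M)
C(Y, P) = P + Y
(6900 + C(t(2, -9), -162/(-167))) + v(-44) = (6900 + (-162/(-167) + (-2 - 9))) - 44 = (6900 + (-162*(-1/167) - 11)) - 44 = (6900 + (162/167 - 11)) - 44 = (6900 - 1675/167) - 44 = 1150625/167 - 44 = 1143277/167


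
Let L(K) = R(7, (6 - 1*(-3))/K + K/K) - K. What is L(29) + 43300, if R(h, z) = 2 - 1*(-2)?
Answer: 43275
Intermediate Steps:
R(h, z) = 4 (R(h, z) = 2 + 2 = 4)
L(K) = 4 - K
L(29) + 43300 = (4 - 1*29) + 43300 = (4 - 29) + 43300 = -25 + 43300 = 43275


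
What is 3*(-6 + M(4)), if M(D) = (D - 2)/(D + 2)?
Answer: -17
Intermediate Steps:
M(D) = (-2 + D)/(2 + D)
3*(-6 + M(4)) = 3*(-6 + (-2 + 4)/(2 + 4)) = 3*(-6 + 2/6) = 3*(-6 + (⅙)*2) = 3*(-6 + ⅓) = 3*(-17/3) = -17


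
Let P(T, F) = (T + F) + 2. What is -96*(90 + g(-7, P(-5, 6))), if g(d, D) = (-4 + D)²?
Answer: -8736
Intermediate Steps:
P(T, F) = 2 + F + T (P(T, F) = (F + T) + 2 = 2 + F + T)
-96*(90 + g(-7, P(-5, 6))) = -96*(90 + (-4 + (2 + 6 - 5))²) = -96*(90 + (-4 + 3)²) = -96*(90 + (-1)²) = -96*(90 + 1) = -96*91 = -8736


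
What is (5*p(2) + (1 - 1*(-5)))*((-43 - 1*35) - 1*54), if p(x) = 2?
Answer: -2112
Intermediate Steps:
(5*p(2) + (1 - 1*(-5)))*((-43 - 1*35) - 1*54) = (5*2 + (1 - 1*(-5)))*((-43 - 1*35) - 1*54) = (10 + (1 + 5))*((-43 - 35) - 54) = (10 + 6)*(-78 - 54) = 16*(-132) = -2112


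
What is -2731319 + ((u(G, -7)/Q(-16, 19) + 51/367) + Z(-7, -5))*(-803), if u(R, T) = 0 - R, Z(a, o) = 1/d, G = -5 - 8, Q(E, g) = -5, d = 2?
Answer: -10018161539/3670 ≈ -2.7297e+6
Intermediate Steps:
G = -13
Z(a, o) = ½ (Z(a, o) = 1/2 = ½)
u(R, T) = -R
-2731319 + ((u(G, -7)/Q(-16, 19) + 51/367) + Z(-7, -5))*(-803) = -2731319 + ((-1*(-13)/(-5) + 51/367) + ½)*(-803) = -2731319 + ((13*(-⅕) + 51*(1/367)) + ½)*(-803) = -2731319 + ((-13/5 + 51/367) + ½)*(-803) = -2731319 + (-4516/1835 + ½)*(-803) = -2731319 - 7197/3670*(-803) = -2731319 + 5779191/3670 = -10018161539/3670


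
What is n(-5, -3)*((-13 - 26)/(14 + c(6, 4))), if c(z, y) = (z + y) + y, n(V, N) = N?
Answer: 117/28 ≈ 4.1786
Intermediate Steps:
c(z, y) = z + 2*y (c(z, y) = (y + z) + y = z + 2*y)
n(-5, -3)*((-13 - 26)/(14 + c(6, 4))) = -3*(-13 - 26)/(14 + (6 + 2*4)) = -(-117)/(14 + (6 + 8)) = -(-117)/(14 + 14) = -(-117)/28 = -3*(-39/28) = 117/28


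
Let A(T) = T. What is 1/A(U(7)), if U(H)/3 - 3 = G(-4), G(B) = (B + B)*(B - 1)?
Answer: 1/129 ≈ 0.0077519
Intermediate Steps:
G(B) = 2*B*(-1 + B) (G(B) = (2*B)*(-1 + B) = 2*B*(-1 + B))
U(H) = 129 (U(H) = 9 + 3*(2*(-4)*(-1 - 4)) = 9 + 3*(2*(-4)*(-5)) = 9 + 3*40 = 9 + 120 = 129)
1/A(U(7)) = 1/129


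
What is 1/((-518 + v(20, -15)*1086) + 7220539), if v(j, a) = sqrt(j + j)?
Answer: 7220021/52128656064601 - 2172*sqrt(10)/52128656064601 ≈ 1.3837e-7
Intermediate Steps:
v(j, a) = sqrt(2)*sqrt(j) (v(j, a) = sqrt(2*j) = sqrt(2)*sqrt(j))
1/((-518 + v(20, -15)*1086) + 7220539) = 1/((-518 + (sqrt(2)*sqrt(20))*1086) + 7220539) = 1/((-518 + (sqrt(2)*(2*sqrt(5)))*1086) + 7220539) = 1/((-518 + (2*sqrt(10))*1086) + 7220539) = 1/((-518 + 2172*sqrt(10)) + 7220539) = 1/(7220021 + 2172*sqrt(10))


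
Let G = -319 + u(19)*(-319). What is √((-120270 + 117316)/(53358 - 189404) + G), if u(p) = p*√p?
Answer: √(-1475953530780 - 28045026014269*√19)/68023 ≈ 163.52*I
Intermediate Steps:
u(p) = p^(3/2)
G = -319 - 6061*√19 (G = -319 + 19^(3/2)*(-319) = -319 + (19*√19)*(-319) = -319 - 6061*√19 ≈ -26738.)
√((-120270 + 117316)/(53358 - 189404) + G) = √((-120270 + 117316)/(53358 - 189404) + (-319 - 6061*√19)) = √(-2954/(-136046) + (-319 - 6061*√19)) = √(-2954*(-1/136046) + (-319 - 6061*√19)) = √(1477/68023 + (-319 - 6061*√19)) = √(-21697860/68023 - 6061*√19)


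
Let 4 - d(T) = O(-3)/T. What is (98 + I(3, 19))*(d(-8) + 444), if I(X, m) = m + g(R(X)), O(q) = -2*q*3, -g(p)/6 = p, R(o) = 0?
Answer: 210717/4 ≈ 52679.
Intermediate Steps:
g(p) = -6*p
O(q) = -6*q
d(T) = 4 - 18/T (d(T) = 4 - (-6*(-3))/T = 4 - 18/T)
I(X, m) = m (I(X, m) = m - 6*0 = m + 0 = m)
(98 + I(3, 19))*(d(-8) + 444) = (98 + 19)*((4 - 18/(-8)) + 444) = 117*((4 - 18*(-1/8)) + 444) = 117*((4 + 9/4) + 444) = 117*(25/4 + 444) = 117*(1801/4) = 210717/4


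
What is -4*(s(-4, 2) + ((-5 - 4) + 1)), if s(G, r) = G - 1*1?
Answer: 52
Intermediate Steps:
s(G, r) = -1 + G (s(G, r) = G - 1 = -1 + G)
-4*(s(-4, 2) + ((-5 - 4) + 1)) = -4*((-1 - 4) + ((-5 - 4) + 1)) = -4*(-5 + (-9 + 1)) = -4*(-5 - 8) = -4*(-13) = 52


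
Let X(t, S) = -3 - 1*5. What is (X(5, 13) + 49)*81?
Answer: 3321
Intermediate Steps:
X(t, S) = -8 (X(t, S) = -3 - 5 = -8)
(X(5, 13) + 49)*81 = (-8 + 49)*81 = 41*81 = 3321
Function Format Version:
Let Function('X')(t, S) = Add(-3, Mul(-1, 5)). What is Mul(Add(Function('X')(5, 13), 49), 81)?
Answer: 3321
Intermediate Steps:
Function('X')(t, S) = -8 (Function('X')(t, S) = Add(-3, -5) = -8)
Mul(Add(Function('X')(5, 13), 49), 81) = Mul(Add(-8, 49), 81) = Mul(41, 81) = 3321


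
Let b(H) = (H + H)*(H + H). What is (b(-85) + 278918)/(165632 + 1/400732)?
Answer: 13705835864/7374893625 ≈ 1.8584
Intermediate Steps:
b(H) = 4*H**2 (b(H) = (2*H)*(2*H) = 4*H**2)
(b(-85) + 278918)/(165632 + 1/400732) = (4*(-85)**2 + 278918)/(165632 + 1/400732) = (4*7225 + 278918)/(165632 + 1/400732) = (28900 + 278918)/(66374042625/400732) = 307818*(400732/66374042625) = 13705835864/7374893625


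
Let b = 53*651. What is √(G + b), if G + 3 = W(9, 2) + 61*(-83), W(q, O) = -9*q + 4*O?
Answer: 2*√7341 ≈ 171.36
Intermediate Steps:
G = -5139 (G = -3 + ((-9*9 + 4*2) + 61*(-83)) = -3 + ((-81 + 8) - 5063) = -3 + (-73 - 5063) = -3 - 5136 = -5139)
b = 34503
√(G + b) = √(-5139 + 34503) = √29364 = 2*√7341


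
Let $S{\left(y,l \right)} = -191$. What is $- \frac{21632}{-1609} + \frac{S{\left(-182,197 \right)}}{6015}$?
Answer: $\frac{129809161}{9678135} \approx 13.413$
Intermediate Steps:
$- \frac{21632}{-1609} + \frac{S{\left(-182,197 \right)}}{6015} = - \frac{21632}{-1609} - \frac{191}{6015} = \left(-21632\right) \left(- \frac{1}{1609}\right) - \frac{191}{6015} = \frac{21632}{1609} - \frac{191}{6015} = \frac{129809161}{9678135}$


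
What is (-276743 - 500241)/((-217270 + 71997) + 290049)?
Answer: -97123/18097 ≈ -5.3668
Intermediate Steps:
(-276743 - 500241)/((-217270 + 71997) + 290049) = -776984/(-145273 + 290049) = -776984/144776 = -776984*1/144776 = -97123/18097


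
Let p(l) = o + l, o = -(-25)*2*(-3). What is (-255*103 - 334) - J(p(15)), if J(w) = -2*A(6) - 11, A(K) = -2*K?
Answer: -26612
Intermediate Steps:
o = -150 (o = -5*(-10)*(-3) = 50*(-3) = -150)
p(l) = -150 + l
J(w) = 13 (J(w) = -(-4)*6 - 11 = -2*(-12) - 11 = 24 - 11 = 13)
(-255*103 - 334) - J(p(15)) = (-255*103 - 334) - 1*13 = (-26265 - 334) - 13 = -26599 - 13 = -26612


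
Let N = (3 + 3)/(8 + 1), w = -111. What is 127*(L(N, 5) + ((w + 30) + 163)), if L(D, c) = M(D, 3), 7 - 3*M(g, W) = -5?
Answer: 10922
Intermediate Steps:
N = ⅔ (N = 6/9 = 6*(⅑) = ⅔ ≈ 0.66667)
M(g, W) = 4 (M(g, W) = 7/3 - ⅓*(-5) = 7/3 + 5/3 = 4)
L(D, c) = 4
127*(L(N, 5) + ((w + 30) + 163)) = 127*(4 + ((-111 + 30) + 163)) = 127*(4 + (-81 + 163)) = 127*(4 + 82) = 127*86 = 10922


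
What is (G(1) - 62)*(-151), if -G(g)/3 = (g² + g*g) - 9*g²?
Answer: 6191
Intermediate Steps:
G(g) = 21*g² (G(g) = -3*((g² + g*g) - 9*g²) = -3*((g² + g²) - 9*g²) = -3*(2*g² - 9*g²) = -(-21)*g² = 21*g²)
(G(1) - 62)*(-151) = (21*1² - 62)*(-151) = (21*1 - 62)*(-151) = (21 - 62)*(-151) = -41*(-151) = 6191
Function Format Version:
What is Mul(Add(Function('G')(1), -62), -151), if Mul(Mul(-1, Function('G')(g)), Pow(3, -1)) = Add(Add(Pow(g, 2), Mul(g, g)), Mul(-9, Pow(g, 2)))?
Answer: 6191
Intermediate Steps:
Function('G')(g) = Mul(21, Pow(g, 2)) (Function('G')(g) = Mul(-3, Add(Add(Pow(g, 2), Mul(g, g)), Mul(-9, Pow(g, 2)))) = Mul(-3, Add(Add(Pow(g, 2), Pow(g, 2)), Mul(-9, Pow(g, 2)))) = Mul(-3, Add(Mul(2, Pow(g, 2)), Mul(-9, Pow(g, 2)))) = Mul(-3, Mul(-7, Pow(g, 2))) = Mul(21, Pow(g, 2)))
Mul(Add(Function('G')(1), -62), -151) = Mul(Add(Mul(21, Pow(1, 2)), -62), -151) = Mul(Add(Mul(21, 1), -62), -151) = Mul(Add(21, -62), -151) = Mul(-41, -151) = 6191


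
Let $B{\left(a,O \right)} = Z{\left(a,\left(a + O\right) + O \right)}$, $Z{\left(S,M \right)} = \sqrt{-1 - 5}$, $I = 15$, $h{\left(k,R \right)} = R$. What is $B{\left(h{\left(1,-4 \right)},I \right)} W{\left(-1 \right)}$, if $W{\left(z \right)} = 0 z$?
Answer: $0$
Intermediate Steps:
$W{\left(z \right)} = 0$
$Z{\left(S,M \right)} = i \sqrt{6}$ ($Z{\left(S,M \right)} = \sqrt{-6} = i \sqrt{6}$)
$B{\left(a,O \right)} = i \sqrt{6}$
$B{\left(h{\left(1,-4 \right)},I \right)} W{\left(-1 \right)} = i \sqrt{6} \cdot 0 = 0$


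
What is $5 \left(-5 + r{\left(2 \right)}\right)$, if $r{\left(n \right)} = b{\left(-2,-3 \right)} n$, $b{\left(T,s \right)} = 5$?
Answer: $25$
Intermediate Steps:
$r{\left(n \right)} = 5 n$
$5 \left(-5 + r{\left(2 \right)}\right) = 5 \left(-5 + 5 \cdot 2\right) = 5 \left(-5 + 10\right) = 5 \cdot 5 = 25$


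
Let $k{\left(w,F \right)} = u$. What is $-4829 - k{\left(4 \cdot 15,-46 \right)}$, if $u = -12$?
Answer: $-4817$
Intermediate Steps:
$k{\left(w,F \right)} = -12$
$-4829 - k{\left(4 \cdot 15,-46 \right)} = -4829 - -12 = -4829 + 12 = -4817$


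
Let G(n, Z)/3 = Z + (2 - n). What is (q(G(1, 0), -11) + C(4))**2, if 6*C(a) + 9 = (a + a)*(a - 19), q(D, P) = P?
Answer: 4225/4 ≈ 1056.3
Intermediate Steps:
G(n, Z) = 6 - 3*n + 3*Z (G(n, Z) = 3*(Z + (2 - n)) = 3*(2 + Z - n) = 6 - 3*n + 3*Z)
C(a) = -3/2 + a*(-19 + a)/3 (C(a) = -3/2 + ((a + a)*(a - 19))/6 = -3/2 + ((2*a)*(-19 + a))/6 = -3/2 + (2*a*(-19 + a))/6 = -3/2 + a*(-19 + a)/3)
(q(G(1, 0), -11) + C(4))**2 = (-11 + (-3/2 - 19/3*4 + (1/3)*4**2))**2 = (-11 + (-3/2 - 76/3 + (1/3)*16))**2 = (-11 + (-3/2 - 76/3 + 16/3))**2 = (-11 - 43/2)**2 = (-65/2)**2 = 4225/4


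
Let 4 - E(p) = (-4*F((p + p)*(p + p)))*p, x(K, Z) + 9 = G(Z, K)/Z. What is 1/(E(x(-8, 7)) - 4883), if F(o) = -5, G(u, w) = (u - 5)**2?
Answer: -7/32973 ≈ -0.00021229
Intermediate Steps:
G(u, w) = (-5 + u)**2
x(K, Z) = -9 + (-5 + Z)**2/Z
E(p) = 4 - 20*p (E(p) = 4 - (-4*(-5))*p = 4 - 20*p)
1/(E(x(-8, 7)) - 4883) = 1/((4 - 20*(-9 + (-5 + 7)**2/7)) - 4883) = 1/((4 - 20*(-9 + (1/7)*2**2)) - 4883) = 1/((4 - 20*(-9 + (1/7)*4)) - 4883) = 1/((4 - 20*(-9 + 4/7)) - 4883) = 1/((4 - 20*(-59/7)) - 4883) = 1/((4 + 1180/7) - 4883) = 1/(1208/7 - 4883) = 1/(-32973/7) = -7/32973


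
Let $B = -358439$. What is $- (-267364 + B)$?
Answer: $625803$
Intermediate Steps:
$- (-267364 + B) = - (-267364 - 358439) = \left(-1\right) \left(-625803\right) = 625803$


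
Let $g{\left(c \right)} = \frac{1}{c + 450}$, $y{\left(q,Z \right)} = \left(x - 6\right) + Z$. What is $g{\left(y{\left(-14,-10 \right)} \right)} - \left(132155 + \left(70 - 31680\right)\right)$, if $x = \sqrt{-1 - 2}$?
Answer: $\frac{- 100545 \sqrt{3} + 43636529 i}{\sqrt{3} - 434 i} \approx -1.0055 \cdot 10^{5} - 9.5367 \cdot 10^{-6} i$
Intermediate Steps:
$x = i \sqrt{3}$ ($x = \sqrt{-3} = i \sqrt{3} \approx 1.732 i$)
$y{\left(q,Z \right)} = -6 + Z + i \sqrt{3}$ ($y{\left(q,Z \right)} = \left(i \sqrt{3} - 6\right) + Z = \left(-6 + i \sqrt{3}\right) + Z = -6 + Z + i \sqrt{3}$)
$g{\left(c \right)} = \frac{1}{450 + c}$
$g{\left(y{\left(-14,-10 \right)} \right)} - \left(132155 + \left(70 - 31680\right)\right) = \frac{1}{450 - \left(16 - i \sqrt{3}\right)} - \left(132155 + \left(70 - 31680\right)\right) = \frac{1}{434 + i \sqrt{3}} - \left(132155 - 31610\right) = \frac{1}{434 + i \sqrt{3}} - 100545 = -100545 + \frac{1}{434 + i \sqrt{3}}$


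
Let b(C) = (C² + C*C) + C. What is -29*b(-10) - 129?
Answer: -5639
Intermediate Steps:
b(C) = C + 2*C² (b(C) = (C² + C²) + C = 2*C² + C = C + 2*C²)
-29*b(-10) - 129 = -(-290)*(1 + 2*(-10)) - 129 = -(-290)*(1 - 20) - 129 = -(-290)*(-19) - 129 = -29*190 - 129 = -5510 - 129 = -5639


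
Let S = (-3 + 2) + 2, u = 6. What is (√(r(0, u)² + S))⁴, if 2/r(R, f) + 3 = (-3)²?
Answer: 100/81 ≈ 1.2346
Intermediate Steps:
r(R, f) = ⅓ (r(R, f) = 2/(-3 + (-3)²) = 2/(-3 + 9) = 2/6 = 2*(⅙) = ⅓)
S = 1 (S = -1 + 2 = 1)
(√(r(0, u)² + S))⁴ = (√((⅓)² + 1))⁴ = (√(⅑ + 1))⁴ = (√(10/9))⁴ = (√10/3)⁴ = 100/81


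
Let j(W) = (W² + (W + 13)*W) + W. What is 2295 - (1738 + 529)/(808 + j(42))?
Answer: 11298313/4924 ≈ 2294.5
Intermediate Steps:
j(W) = W + W² + W*(13 + W) (j(W) = (W² + (13 + W)*W) + W = (W² + W*(13 + W)) + W = W + W² + W*(13 + W))
2295 - (1738 + 529)/(808 + j(42)) = 2295 - (1738 + 529)/(808 + 2*42*(7 + 42)) = 2295 - 2267/(808 + 2*42*49) = 2295 - 2267/(808 + 4116) = 2295 - 2267/4924 = 11298313/4924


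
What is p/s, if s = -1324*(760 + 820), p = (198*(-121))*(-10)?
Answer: -11979/104596 ≈ -0.11453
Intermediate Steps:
p = 239580 (p = -23958*(-10) = 239580)
s = -2091920 (s = -1324*1580 = -2091920)
p/s = 239580/(-2091920) = 239580*(-1/2091920) = -11979/104596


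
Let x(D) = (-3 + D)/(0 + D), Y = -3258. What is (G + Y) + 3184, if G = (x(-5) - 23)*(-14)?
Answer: 1128/5 ≈ 225.60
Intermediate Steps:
x(D) = (-3 + D)/D
G = 1498/5 (G = ((-3 - 5)/(-5) - 23)*(-14) = (-⅕*(-8) - 23)*(-14) = (8/5 - 23)*(-14) = -107/5*(-14) = 1498/5 ≈ 299.60)
(G + Y) + 3184 = (1498/5 - 3258) + 3184 = -14792/5 + 3184 = 1128/5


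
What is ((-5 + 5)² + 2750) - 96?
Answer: 2654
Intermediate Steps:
((-5 + 5)² + 2750) - 96 = (0² + 2750) - 96 = (0 + 2750) - 96 = 2750 - 96 = 2654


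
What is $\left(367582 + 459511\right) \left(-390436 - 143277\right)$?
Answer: $-441430286309$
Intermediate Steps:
$\left(367582 + 459511\right) \left(-390436 - 143277\right) = 827093 \left(-533713\right) = -441430286309$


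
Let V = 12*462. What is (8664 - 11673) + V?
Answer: 2535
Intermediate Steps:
V = 5544
(8664 - 11673) + V = (8664 - 11673) + 5544 = -3009 + 5544 = 2535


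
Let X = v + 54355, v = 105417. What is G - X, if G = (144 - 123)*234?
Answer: -154858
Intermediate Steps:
X = 159772 (X = 105417 + 54355 = 159772)
G = 4914 (G = 21*234 = 4914)
G - X = 4914 - 1*159772 = 4914 - 159772 = -154858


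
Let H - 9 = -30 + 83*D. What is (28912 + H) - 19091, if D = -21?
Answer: 8057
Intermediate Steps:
H = -1764 (H = 9 + (-30 + 83*(-21)) = 9 + (-30 - 1743) = 9 - 1773 = -1764)
(28912 + H) - 19091 = (28912 - 1764) - 19091 = 27148 - 19091 = 8057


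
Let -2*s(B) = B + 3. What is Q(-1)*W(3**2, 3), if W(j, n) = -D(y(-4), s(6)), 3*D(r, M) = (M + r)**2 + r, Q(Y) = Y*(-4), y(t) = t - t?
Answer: -27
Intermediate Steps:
s(B) = -3/2 - B/2 (s(B) = -(B + 3)/2 = -(3 + B)/2 = -3/2 - B/2)
y(t) = 0
Q(Y) = -4*Y
D(r, M) = r/3 + (M + r)**2/3 (D(r, M) = ((M + r)**2 + r)/3 = (r + (M + r)**2)/3 = r/3 + (M + r)**2/3)
W(j, n) = -27/4 (W(j, n) = -((1/3)*0 + ((-3/2 - 1/2*6) + 0)**2/3) = -(0 + ((-3/2 - 3) + 0)**2/3) = -(0 + (-9/2 + 0)**2/3) = -(0 + (-9/2)**2/3) = -(0 + (1/3)*(81/4)) = -(0 + 27/4) = -1*27/4 = -27/4)
Q(-1)*W(3**2, 3) = -4*(-1)*(-27/4) = 4*(-27/4) = -27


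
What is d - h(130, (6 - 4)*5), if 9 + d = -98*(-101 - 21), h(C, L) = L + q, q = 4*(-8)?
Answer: 11969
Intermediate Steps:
q = -32
h(C, L) = -32 + L (h(C, L) = L - 32 = -32 + L)
d = 11947 (d = -9 - 98*(-101 - 21) = -9 - 98*(-122) = -9 + 11956 = 11947)
d - h(130, (6 - 4)*5) = 11947 - (-32 + (6 - 4)*5) = 11947 - (-32 + 2*5) = 11947 - (-32 + 10) = 11947 - 1*(-22) = 11947 + 22 = 11969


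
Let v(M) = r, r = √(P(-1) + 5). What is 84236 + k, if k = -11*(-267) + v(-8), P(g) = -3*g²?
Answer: 87173 + √2 ≈ 87174.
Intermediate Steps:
r = √2 (r = √(-3*(-1)² + 5) = √(-3*1 + 5) = √(-3 + 5) = √2 ≈ 1.4142)
v(M) = √2
k = 2937 + √2 (k = -11*(-267) + √2 = 2937 + √2 ≈ 2938.4)
84236 + k = 84236 + (2937 + √2) = 87173 + √2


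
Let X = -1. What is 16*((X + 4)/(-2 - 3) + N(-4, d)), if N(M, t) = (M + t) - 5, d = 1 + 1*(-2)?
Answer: -848/5 ≈ -169.60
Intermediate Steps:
d = -1 (d = 1 - 2 = -1)
N(M, t) = -5 + M + t
16*((X + 4)/(-2 - 3) + N(-4, d)) = 16*((-1 + 4)/(-2 - 3) + (-5 - 4 - 1)) = 16*(3/(-5) - 10) = 16*(3*(-⅕) - 10) = 16*(-⅗ - 10) = 16*(-53/5) = -848/5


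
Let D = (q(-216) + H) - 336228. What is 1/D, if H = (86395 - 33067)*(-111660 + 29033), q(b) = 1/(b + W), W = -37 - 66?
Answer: -319/1405727373997 ≈ -2.2693e-10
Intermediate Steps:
W = -103
q(b) = 1/(-103 + b) (q(b) = 1/(b - 103) = 1/(-103 + b))
H = -4406332656 (H = 53328*(-82627) = -4406332656)
D = -1405727373997/319 (D = (1/(-103 - 216) - 4406332656) - 336228 = (1/(-319) - 4406332656) - 336228 = (-1/319 - 4406332656) - 336228 = -1405620117265/319 - 336228 = -1405727373997/319 ≈ -4.4067e+9)
1/D = 1/(-1405727373997/319) = -319/1405727373997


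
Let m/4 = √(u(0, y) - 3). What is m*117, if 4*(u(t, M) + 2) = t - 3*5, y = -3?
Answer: 234*I*√35 ≈ 1384.4*I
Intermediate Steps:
u(t, M) = -23/4 + t/4 (u(t, M) = -2 + (t - 3*5)/4 = -2 + (t - 15)/4 = -2 + (-15 + t)/4 = -2 + (-15/4 + t/4) = -23/4 + t/4)
m = 2*I*√35 (m = 4*√((-23/4 + (¼)*0) - 3) = 4*√((-23/4 + 0) - 3) = 4*√(-23/4 - 3) = 4*√(-35/4) = 4*(I*√35/2) = 2*I*√35 ≈ 11.832*I)
m*117 = (2*I*√35)*117 = 234*I*√35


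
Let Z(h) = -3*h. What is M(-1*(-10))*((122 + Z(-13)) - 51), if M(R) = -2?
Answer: -220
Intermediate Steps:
M(-1*(-10))*((122 + Z(-13)) - 51) = -2*((122 - 3*(-13)) - 51) = -2*((122 + 39) - 51) = -2*(161 - 51) = -2*110 = -220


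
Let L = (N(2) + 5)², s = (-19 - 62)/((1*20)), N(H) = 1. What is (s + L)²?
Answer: 408321/400 ≈ 1020.8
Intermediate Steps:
s = -81/20 ≈ -4.0500
L = 36 (L = (1 + 5)² = 6² = 36)
(s + L)² = (-81/20 + 36)² = (639/20)² = 408321/400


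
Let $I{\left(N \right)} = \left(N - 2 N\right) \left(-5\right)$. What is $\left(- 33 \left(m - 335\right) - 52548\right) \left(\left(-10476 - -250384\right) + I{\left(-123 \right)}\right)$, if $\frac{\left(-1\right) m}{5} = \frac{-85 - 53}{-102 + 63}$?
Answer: $- \frac{127260563967}{13} \approx -9.7893 \cdot 10^{9}$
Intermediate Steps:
$I{\left(N \right)} = 5 N$ ($I{\left(N \right)} = - N \left(-5\right) = 5 N$)
$m = - \frac{230}{13}$ ($m = - 5 \frac{-85 - 53}{-102 + 63} = - 5 \left(- \frac{138}{-39}\right) = - 5 \left(\left(-138\right) \left(- \frac{1}{39}\right)\right) = \left(-5\right) \frac{46}{13} = - \frac{230}{13} \approx -17.692$)
$\left(- 33 \left(m - 335\right) - 52548\right) \left(\left(-10476 - -250384\right) + I{\left(-123 \right)}\right) = \left(- 33 \left(- \frac{230}{13} - 335\right) - 52548\right) \left(\left(-10476 - -250384\right) + 5 \left(-123\right)\right) = \left(\left(-33\right) \left(- \frac{4585}{13}\right) - 52548\right) \left(\left(-10476 + 250384\right) - 615\right) = \left(\frac{151305}{13} - 52548\right) \left(239908 - 615\right) = \left(- \frac{531819}{13}\right) 239293 = - \frac{127260563967}{13}$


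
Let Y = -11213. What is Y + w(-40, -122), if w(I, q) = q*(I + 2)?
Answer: -6577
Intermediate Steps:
w(I, q) = q*(2 + I)
Y + w(-40, -122) = -11213 - 122*(2 - 40) = -11213 - 122*(-38) = -11213 + 4636 = -6577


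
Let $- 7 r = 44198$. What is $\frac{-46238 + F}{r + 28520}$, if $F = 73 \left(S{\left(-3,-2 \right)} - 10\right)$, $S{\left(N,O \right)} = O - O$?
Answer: $- \frac{7828}{3701} \approx -2.1151$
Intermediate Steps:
$S{\left(N,O \right)} = 0$
$r = -6314$ ($r = \left(- \frac{1}{7}\right) 44198 = -6314$)
$F = -730$ ($F = 73 \left(0 - 10\right) = 73 \left(-10\right) = -730$)
$\frac{-46238 + F}{r + 28520} = \frac{-46238 - 730}{-6314 + 28520} = - \frac{46968}{22206} = \left(-46968\right) \frac{1}{22206} = - \frac{7828}{3701}$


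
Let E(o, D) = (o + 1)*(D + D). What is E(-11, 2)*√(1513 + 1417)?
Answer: -40*√2930 ≈ -2165.2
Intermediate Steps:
E(o, D) = 2*D*(1 + o) (E(o, D) = (1 + o)*(2*D) = 2*D*(1 + o))
E(-11, 2)*√(1513 + 1417) = (2*2*(1 - 11))*√(1513 + 1417) = (2*2*(-10))*√2930 = -40*√2930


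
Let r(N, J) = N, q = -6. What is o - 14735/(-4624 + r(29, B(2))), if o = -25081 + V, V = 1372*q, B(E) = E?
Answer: -30611700/919 ≈ -33310.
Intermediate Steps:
V = -8232 (V = 1372*(-6) = -8232)
o = -33313 (o = -25081 - 8232 = -33313)
o - 14735/(-4624 + r(29, B(2))) = -33313 - 14735/(-4624 + 29) = -33313 - 14735/(-4595) = -33313 - 14735*(-1)/4595 = -33313 - 1*(-2947/919) = -33313 + 2947/919 = -30611700/919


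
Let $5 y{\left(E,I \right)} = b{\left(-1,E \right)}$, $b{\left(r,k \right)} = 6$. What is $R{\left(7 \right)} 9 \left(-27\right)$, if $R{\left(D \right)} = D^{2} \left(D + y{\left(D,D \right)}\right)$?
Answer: $- \frac{488187}{5} \approx -97637.0$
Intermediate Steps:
$y{\left(E,I \right)} = \frac{6}{5}$ ($y{\left(E,I \right)} = \frac{1}{5} \cdot 6 = \frac{6}{5}$)
$R{\left(D \right)} = D^{2} \left(\frac{6}{5} + D\right)$ ($R{\left(D \right)} = D^{2} \left(D + \frac{6}{5}\right) = D^{2} \left(\frac{6}{5} + D\right)$)
$R{\left(7 \right)} 9 \left(-27\right) = 7^{2} \left(\frac{6}{5} + 7\right) 9 \left(-27\right) = 49 \cdot \frac{41}{5} \cdot 9 \left(-27\right) = \frac{2009}{5} \cdot 9 \left(-27\right) = \frac{18081}{5} \left(-27\right) = - \frac{488187}{5}$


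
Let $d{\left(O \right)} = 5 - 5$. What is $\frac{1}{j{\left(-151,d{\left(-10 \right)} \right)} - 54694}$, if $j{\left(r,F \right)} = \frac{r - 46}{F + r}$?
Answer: $- \frac{151}{8258597} \approx -1.8284 \cdot 10^{-5}$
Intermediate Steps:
$d{\left(O \right)} = 0$
$j{\left(r,F \right)} = \frac{-46 + r}{F + r}$
$\frac{1}{j{\left(-151,d{\left(-10 \right)} \right)} - 54694} = \frac{1}{\frac{-46 - 151}{0 - 151} - 54694} = \frac{1}{\frac{1}{-151} \left(-197\right) - 54694} = \frac{1}{\left(- \frac{1}{151}\right) \left(-197\right) - 54694} = \frac{1}{\frac{197}{151} - 54694} = \frac{1}{- \frac{8258597}{151}} = - \frac{151}{8258597}$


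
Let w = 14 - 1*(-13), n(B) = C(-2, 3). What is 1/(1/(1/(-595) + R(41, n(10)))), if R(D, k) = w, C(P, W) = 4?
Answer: 16064/595 ≈ 26.998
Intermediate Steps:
n(B) = 4
w = 27 (w = 14 + 13 = 27)
R(D, k) = 27
1/(1/(1/(-595) + R(41, n(10)))) = 1/(1/(1/(-595) + 27)) = 1/(1/(-1/595 + 27)) = 1/(1/(16064/595)) = 1/(595/16064) = 16064/595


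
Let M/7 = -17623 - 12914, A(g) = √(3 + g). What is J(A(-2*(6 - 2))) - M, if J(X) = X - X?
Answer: 213759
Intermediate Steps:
J(X) = 0
M = -213759 (M = 7*(-17623 - 12914) = 7*(-30537) = -213759)
J(A(-2*(6 - 2))) - M = 0 - 1*(-213759) = 0 + 213759 = 213759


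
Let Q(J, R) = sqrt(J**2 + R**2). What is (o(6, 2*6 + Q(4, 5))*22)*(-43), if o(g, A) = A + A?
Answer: -22704 - 1892*sqrt(41) ≈ -34819.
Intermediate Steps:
o(g, A) = 2*A
(o(6, 2*6 + Q(4, 5))*22)*(-43) = ((2*(2*6 + sqrt(4**2 + 5**2)))*22)*(-43) = ((2*(12 + sqrt(16 + 25)))*22)*(-43) = ((2*(12 + sqrt(41)))*22)*(-43) = ((24 + 2*sqrt(41))*22)*(-43) = (528 + 44*sqrt(41))*(-43) = -22704 - 1892*sqrt(41)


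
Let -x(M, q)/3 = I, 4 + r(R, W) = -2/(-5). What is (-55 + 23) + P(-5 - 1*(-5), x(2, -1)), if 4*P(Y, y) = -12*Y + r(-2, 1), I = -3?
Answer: -329/10 ≈ -32.900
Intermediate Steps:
r(R, W) = -18/5 (r(R, W) = -4 - 2/(-5) = -4 - 2*(-1/5) = -4 + 2/5 = -18/5)
x(M, q) = 9 (x(M, q) = -3*(-3) = 9)
P(Y, y) = -9/10 - 3*Y (P(Y, y) = (-12*Y - 18/5)/4 = (-18/5 - 12*Y)/4 = -9/10 - 3*Y)
(-55 + 23) + P(-5 - 1*(-5), x(2, -1)) = (-55 + 23) + (-9/10 - 3*(-5 - 1*(-5))) = -32 + (-9/10 - 3*(-5 + 5)) = -32 + (-9/10 - 3*0) = -32 + (-9/10 + 0) = -32 - 9/10 = -329/10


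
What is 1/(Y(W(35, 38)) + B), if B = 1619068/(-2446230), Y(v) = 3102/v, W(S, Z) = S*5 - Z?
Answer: 167566755/3683196572 ≈ 0.045495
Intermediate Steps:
W(S, Z) = -Z + 5*S (W(S, Z) = 5*S - Z = -Z + 5*S)
B = -809534/1223115 (B = 1619068*(-1/2446230) = -809534/1223115 ≈ -0.66186)
1/(Y(W(35, 38)) + B) = 1/(3102/(-1*38 + 5*35) - 809534/1223115) = 1/(3102/(-38 + 175) - 809534/1223115) = 1/(3102/137 - 809534/1223115) = 1/(3683196572/167566755) = 167566755/3683196572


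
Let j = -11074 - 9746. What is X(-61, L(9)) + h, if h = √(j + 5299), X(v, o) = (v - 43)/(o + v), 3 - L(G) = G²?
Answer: 104/139 + I*√15521 ≈ 0.7482 + 124.58*I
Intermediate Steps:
j = -20820
L(G) = 3 - G²
X(v, o) = (-43 + v)/(o + v)
h = I*√15521 (h = √(-20820 + 5299) = √(-15521) = I*√15521 ≈ 124.58*I)
X(-61, L(9)) + h = (-43 - 61)/((3 - 1*9²) - 61) + I*√15521 = -104/((3 - 1*81) - 61) + I*√15521 = -104/((3 - 81) - 61) + I*√15521 = -104/(-78 - 61) + I*√15521 = -104/(-139) + I*√15521 = -1/139*(-104) + I*√15521 = 104/139 + I*√15521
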